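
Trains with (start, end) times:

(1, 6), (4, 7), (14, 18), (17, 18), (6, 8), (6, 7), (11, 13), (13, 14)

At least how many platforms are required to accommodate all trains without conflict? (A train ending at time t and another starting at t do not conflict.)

Count concurrent intervals with a sweep; the peak is the room count.
starts: [1, 4, 6, 6, 11, 13, 14, 17]
ends:   [6, 7, 7, 8, 13, 14, 18, 18]
s1→1 s4→2 e6→1 s6→2 s6→3  — peak 3.

3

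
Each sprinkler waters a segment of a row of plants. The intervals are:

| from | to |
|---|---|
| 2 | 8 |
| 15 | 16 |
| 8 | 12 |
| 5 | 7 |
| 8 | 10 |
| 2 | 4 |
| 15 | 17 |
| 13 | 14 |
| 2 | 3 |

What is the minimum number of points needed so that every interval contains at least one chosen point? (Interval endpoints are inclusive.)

Sort by right endpoint; whenever an interval is uncovered, place a point at its right end.
By right end: [2,3]  [2,4]  [5,7]  [2,8]  [8,10]  [8,12]  [13,14]  [15,16]  [15,17]
[2,3] uncovered → point at 3; [5,7] uncovered → point at 7; [8,10] uncovered → point at 10; [13,14] uncovered → point at 14; [15,16] uncovered → point at 16.
Points: 3, 7, 10, 14, 16 (5 total).

5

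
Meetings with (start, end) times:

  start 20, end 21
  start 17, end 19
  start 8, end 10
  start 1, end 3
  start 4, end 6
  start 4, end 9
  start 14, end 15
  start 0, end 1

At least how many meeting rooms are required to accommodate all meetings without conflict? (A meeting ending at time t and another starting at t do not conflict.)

2

Count concurrent intervals with a sweep; the peak is the room count.
starts: [0, 1, 4, 4, 8, 14, 17, 20]
ends:   [1, 3, 6, 9, 10, 15, 19, 21]
s0→1 e1→0 s1→1 e3→0 s4→1 s4→2  — peak 2.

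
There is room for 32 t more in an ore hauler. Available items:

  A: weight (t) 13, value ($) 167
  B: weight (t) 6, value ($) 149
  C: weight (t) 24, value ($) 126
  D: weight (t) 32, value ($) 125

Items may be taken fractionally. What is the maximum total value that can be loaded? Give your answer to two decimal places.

Ratios (sorted): B 24.83, A 12.85, C 5.25, D 3.91
take B (6 @ 149); take A (13 @ 167); take 13/24 of C → 68.25. Capacity used 32/32.
Total value = 384.25

384.25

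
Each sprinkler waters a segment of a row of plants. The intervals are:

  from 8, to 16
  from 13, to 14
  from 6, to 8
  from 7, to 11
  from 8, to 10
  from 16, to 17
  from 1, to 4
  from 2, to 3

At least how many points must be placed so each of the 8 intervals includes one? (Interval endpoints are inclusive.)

4

Sorted: [2,3] [1,4] [6,8] [8,10] [7,11] [13,14] [8,16] [16,17]
{[2,3],[1,4]} hit by 3; {[6,8],[8,10],[7,11]} hit by 8; {[13,14],[8,16]} hit by 14; {[16,17]} hit by 17.
Points: 3, 8, 14, 17 (4 total).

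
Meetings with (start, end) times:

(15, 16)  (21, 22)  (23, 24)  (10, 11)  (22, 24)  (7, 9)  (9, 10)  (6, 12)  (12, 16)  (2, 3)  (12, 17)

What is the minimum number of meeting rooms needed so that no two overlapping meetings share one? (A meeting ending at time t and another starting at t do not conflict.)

Count concurrent intervals with a sweep; the peak is the room count.
Events (time:±→running): 2:+→1 3:-→0 6:+→1 7:+→2 9:-→1 9:+→2 10:-→1 10:+→2 11:-→1 12:-→0 12:+→1 12:+→2 15:+→3 … peak 3.

3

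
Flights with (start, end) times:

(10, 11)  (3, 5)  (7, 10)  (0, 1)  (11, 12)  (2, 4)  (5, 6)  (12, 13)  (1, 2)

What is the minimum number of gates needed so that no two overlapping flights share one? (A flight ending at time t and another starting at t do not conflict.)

starts: [0, 1, 2, 3, 5, 7, 10, 11, 12]
ends:   [1, 2, 4, 5, 6, 10, 11, 12, 13]
s0→1 e1→0 s1→1 e2→0 s2→1 s3→2  — peak 2.

2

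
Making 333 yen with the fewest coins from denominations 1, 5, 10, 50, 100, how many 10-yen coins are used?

333 = 3×100 + 3×10 + 3×1
Count of 10: 3

3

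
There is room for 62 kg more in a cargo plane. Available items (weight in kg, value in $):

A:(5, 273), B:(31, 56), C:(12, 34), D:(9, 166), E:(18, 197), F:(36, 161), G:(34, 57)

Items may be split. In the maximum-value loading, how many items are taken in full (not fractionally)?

3

Order: A (273/5=54.60) > D (166/9=18.44) > E (197/18=10.94) > F (161/36=4.47) > C (34/12=2.83) > B (56/31=1.81) > G (57/34=1.68)
Fill: take A (5 @ 273) → take D (9 @ 166) → take E (18 @ 197) → take 30/36 of F → 134.17; 62/62 used.
3 item(s) taken whole; one partial (take 30/36 of F).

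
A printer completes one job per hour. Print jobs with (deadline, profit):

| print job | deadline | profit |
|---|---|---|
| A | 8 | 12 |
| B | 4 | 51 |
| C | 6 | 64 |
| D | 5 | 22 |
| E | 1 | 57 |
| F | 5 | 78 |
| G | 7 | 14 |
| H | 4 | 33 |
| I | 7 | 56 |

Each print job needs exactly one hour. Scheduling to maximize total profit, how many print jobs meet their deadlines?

8

By profit: F(d5,78), C(d6,64), E(d1,57), I(d7,56), B(d4,51), H(d4,33), D(d5,22), G(d7,14), A(d8,12)
F→slot 5; C→slot 6; E→slot 1; I→slot 7; B→slot 4; H→slot 3; D→slot 2; G skipped; A→slot 8.
8 of 9 scheduled.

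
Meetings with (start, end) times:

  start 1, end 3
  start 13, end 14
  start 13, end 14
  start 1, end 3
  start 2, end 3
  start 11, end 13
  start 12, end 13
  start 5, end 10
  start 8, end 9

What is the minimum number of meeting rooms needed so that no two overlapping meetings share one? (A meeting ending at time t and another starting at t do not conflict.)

Events (time:±→running): 1:+→1 1:+→2 2:+→3 … peak 3.

3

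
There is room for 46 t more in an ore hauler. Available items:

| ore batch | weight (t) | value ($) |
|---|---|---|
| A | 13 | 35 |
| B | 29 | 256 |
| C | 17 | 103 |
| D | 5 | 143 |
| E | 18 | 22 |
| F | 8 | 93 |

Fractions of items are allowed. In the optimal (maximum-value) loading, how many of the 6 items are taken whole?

Sort by value per unit weight and fill in that order.
Order: D (143/5=28.60) > F (93/8=11.62) > B (256/29=8.83) > C (103/17=6.06) > A (35/13=2.69) > E (22/18=1.22)
Fill: take D (5 @ 143) → take F (8 @ 93) → take B (29 @ 256) → take 4/17 of C → 24.24; 46/46 used.
3 item(s) taken whole; one partial (take 4/17 of C).

3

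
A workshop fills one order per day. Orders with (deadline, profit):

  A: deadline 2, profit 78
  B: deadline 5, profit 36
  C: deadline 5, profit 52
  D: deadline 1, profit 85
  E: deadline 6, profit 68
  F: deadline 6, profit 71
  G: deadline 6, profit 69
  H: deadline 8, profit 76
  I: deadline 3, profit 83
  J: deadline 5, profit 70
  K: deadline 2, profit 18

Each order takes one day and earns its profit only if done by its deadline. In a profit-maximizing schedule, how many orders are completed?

Take jobs in profit order; each goes to the latest open slot no later than its deadline.
By profit: D(d1,85), I(d3,83), A(d2,78), H(d8,76), F(d6,71), J(d5,70), G(d6,69), E(d6,68), C(d5,52), B(d5,36), K(d2,18)
D→slot 1; I→slot 3; A→slot 2; H→slot 8; F→slot 6; J→slot 5; G→slot 4; E skipped; C skipped; B skipped; K skipped.
7 of 11 scheduled.

7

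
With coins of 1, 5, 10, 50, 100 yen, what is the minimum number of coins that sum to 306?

Greedy: take as many of the largest coin as possible, then repeat with the remainder.
306 − 3×100→6 − 1×5→1 − 1×1→0
Total coins = 3 + 1 + 1 = 5

5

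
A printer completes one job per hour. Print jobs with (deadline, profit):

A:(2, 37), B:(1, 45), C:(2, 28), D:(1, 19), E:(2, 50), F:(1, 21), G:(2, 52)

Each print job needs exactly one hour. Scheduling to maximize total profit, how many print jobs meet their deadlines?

2

By profit: G(d2,52), E(d2,50), B(d1,45), A(d2,37), C(d2,28), F(d1,21), D(d1,19)
G→slot 2; E→slot 1; B skipped; A skipped; C skipped; F skipped; D skipped.
2 of 7 scheduled.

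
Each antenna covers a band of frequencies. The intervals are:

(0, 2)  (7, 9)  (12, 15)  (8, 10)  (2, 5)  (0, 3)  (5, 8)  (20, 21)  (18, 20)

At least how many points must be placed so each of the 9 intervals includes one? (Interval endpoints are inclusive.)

4

Sort by right endpoint; whenever an interval is uncovered, place a point at its right end.
By right end: [0,2]  [0,3]  [2,5]  [5,8]  [7,9]  [8,10]  [12,15]  [18,20]  [20,21]
[0,2] uncovered → point at 2; [5,8] uncovered → point at 8; [12,15] uncovered → point at 15; [18,20] uncovered → point at 20.
Points: 2, 8, 15, 20 (4 total).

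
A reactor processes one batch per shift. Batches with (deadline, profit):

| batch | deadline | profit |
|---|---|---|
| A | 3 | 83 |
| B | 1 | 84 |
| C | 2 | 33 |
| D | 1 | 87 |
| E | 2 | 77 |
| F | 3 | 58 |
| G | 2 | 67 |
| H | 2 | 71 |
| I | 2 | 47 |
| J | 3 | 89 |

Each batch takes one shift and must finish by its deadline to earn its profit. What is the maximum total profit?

Take jobs in profit order; each goes to the latest open slot no later than its deadline.
By profit: J(d3,89), D(d1,87), B(d1,84), A(d3,83), E(d2,77), H(d2,71), G(d2,67), F(d3,58), I(d2,47), C(d2,33)
J→slot 3; D→slot 1; B skipped; A→slot 2; E skipped; H skipped; G skipped; F skipped; I skipped; C skipped.
Profit = 87 + 83 + 89 = 259

259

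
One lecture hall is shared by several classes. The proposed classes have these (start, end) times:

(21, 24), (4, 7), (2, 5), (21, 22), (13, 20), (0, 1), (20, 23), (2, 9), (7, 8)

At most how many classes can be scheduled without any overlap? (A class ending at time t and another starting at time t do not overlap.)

Order by finish time; keep every interval that doesn't clash with the previous kept one.
Sorted by end: (0,1)  (2,5)  (4,7)  (7,8)  (2,9)  (13,20)  (21,22)  (20,23)  (21,24)
take (0,1); take (2,5); take (7,8); take (13,20); take (21,22); skip (21,24).
Selected 5 classes.

5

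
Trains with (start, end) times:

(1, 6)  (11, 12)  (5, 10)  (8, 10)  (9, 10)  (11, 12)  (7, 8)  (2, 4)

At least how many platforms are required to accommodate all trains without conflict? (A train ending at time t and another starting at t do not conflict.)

starts: [1, 2, 5, 7, 8, 9, 11, 11]
ends:   [4, 6, 8, 10, 10, 10, 12, 12]
s1→1 s2→2 e4→1 s5→2 e6→1 s7→2 e8→1 s8→2 s9→3  — peak 3.

3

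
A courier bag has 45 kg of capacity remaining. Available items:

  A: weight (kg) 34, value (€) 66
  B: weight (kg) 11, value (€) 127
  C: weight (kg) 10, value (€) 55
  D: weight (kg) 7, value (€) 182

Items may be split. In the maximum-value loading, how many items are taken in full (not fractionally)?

Order: D (182/7=26.00) > B (127/11=11.55) > C (55/10=5.50) > A (66/34=1.94)
Fill: take D (7 @ 182) → take B (11 @ 127) → take C (10 @ 55) → take 17/34 of A → 33.00; 45/45 used.
3 item(s) taken whole; one partial (take 17/34 of A).

3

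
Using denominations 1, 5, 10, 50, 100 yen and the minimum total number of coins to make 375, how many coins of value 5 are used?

375 = 3×100 + 1×50 + 2×10 + 1×5
Count of 5: 1

1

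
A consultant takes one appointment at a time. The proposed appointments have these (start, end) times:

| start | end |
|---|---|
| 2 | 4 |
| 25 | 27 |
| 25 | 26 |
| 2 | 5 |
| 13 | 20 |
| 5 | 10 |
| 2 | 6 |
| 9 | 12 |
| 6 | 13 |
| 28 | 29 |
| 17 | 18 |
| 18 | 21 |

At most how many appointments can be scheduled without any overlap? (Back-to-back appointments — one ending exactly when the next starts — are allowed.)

6

Sorted by end: (2,4)  (2,5)  (2,6)  (5,10)  (9,12)  (6,13)  (17,18)  (13,20)  (18,21)  (25,26)  (25,27)  (28,29)
take (2,4); skip (2,6); take (5,10); skip (6,13); take (17,18); take (18,21); take (25,26); take (28,29).
Selected 6 appointments.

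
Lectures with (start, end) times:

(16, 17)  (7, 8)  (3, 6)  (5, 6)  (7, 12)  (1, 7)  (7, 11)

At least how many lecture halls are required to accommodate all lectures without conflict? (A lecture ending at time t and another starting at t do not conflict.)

3

Count concurrent intervals with a sweep; the peak is the room count.
starts: [1, 3, 5, 7, 7, 7, 16]
ends:   [6, 6, 7, 8, 11, 12, 17]
s1→1 s3→2 s5→3  — peak 3.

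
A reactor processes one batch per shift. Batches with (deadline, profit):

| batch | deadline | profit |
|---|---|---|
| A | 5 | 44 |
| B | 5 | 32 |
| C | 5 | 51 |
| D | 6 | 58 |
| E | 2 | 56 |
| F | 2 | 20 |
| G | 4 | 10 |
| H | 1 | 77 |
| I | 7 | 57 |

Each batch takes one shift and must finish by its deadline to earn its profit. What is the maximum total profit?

375

By profit: H(d1,77), D(d6,58), I(d7,57), E(d2,56), C(d5,51), A(d5,44), B(d5,32), F(d2,20), G(d4,10)
H→slot 1; D→slot 6; I→slot 7; E→slot 2; C→slot 5; A→slot 4; B→slot 3; F skipped; G skipped.
Profit = 77 + 56 + 32 + 44 + 51 + 58 + 57 = 375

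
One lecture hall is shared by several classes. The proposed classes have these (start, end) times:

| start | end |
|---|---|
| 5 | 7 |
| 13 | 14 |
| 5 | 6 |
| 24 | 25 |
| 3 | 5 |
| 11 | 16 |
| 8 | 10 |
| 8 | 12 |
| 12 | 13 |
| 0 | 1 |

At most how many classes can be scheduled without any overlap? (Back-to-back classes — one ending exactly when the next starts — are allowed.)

Order by finish time; keep every interval that doesn't clash with the previous kept one.
Sorted by end: (0,1)  (3,5)  (5,6)  (5,7)  (8,10)  (8,12)  (12,13)  (13,14)  (11,16)  (24,25)
take (0,1); take (3,5); take (5,6); take (8,10); take (12,13); take (13,14); take (24,25).
Selected 7 classes.

7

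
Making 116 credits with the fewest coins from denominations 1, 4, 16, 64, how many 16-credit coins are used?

116 = 1×64 + 3×16 + 1×4
Count of 16: 3

3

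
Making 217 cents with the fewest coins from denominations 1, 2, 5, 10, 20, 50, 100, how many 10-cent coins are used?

217 = 2×100 + 1×10 + 1×5 + 1×2
Count of 10: 1

1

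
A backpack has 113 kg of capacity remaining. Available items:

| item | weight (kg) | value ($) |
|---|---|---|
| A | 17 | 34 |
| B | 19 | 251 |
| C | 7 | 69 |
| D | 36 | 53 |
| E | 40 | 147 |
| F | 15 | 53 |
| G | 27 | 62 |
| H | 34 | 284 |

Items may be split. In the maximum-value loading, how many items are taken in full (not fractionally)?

Sort by value per unit weight and fill in that order.
Order: B (251/19=13.21) > C (69/7=9.86) > H (284/34=8.35) > E (147/40=3.67) > F (53/15=3.53) > G (62/27=2.30) > A (34/17=2.00) > D (53/36=1.47)
Fill: take B (19 @ 251) → take C (7 @ 69) → take H (34 @ 284) → take E (40 @ 147) → take 13/15 of F → 45.93; 113/113 used.
4 item(s) taken whole; one partial (take 13/15 of F).

4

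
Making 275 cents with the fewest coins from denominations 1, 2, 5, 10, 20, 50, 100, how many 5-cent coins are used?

1

275 = 2×100 + 1×50 + 1×20 + 1×5
Count of 5: 1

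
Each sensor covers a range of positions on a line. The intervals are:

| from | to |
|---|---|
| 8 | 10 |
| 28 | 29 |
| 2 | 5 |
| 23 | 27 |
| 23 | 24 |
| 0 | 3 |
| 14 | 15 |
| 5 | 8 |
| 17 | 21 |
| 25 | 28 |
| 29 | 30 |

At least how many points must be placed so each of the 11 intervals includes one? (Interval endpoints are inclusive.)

7

Sort by right endpoint; whenever an interval is uncovered, place a point at its right end.
Sorted: [0,3] [2,5] [5,8] [8,10] [14,15] [17,21] [23,24] [23,27] [25,28] [28,29] [29,30]
{[0,3],[2,5]} hit by 3; {[5,8],[8,10]} hit by 8; {[14,15]} hit by 15; {[17,21]} hit by 21; {[23,24],[23,27]} hit by 24; {[25,28],[28,29]} hit by 28; {[29,30]} hit by 30.
Points: 3, 8, 15, 21, 24, 28, 30 (7 total).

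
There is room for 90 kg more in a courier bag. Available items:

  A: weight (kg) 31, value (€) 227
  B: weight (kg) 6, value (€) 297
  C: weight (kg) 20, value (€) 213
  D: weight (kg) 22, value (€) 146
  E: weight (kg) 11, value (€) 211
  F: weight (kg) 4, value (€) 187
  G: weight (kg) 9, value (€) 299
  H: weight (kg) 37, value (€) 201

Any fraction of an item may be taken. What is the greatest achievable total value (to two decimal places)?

1493.73

Ratios (sorted): B 49.50, F 46.75, G 33.22, E 19.18, C 10.65, A 7.32, D 6.64, H 5.43
take B (6 @ 297); take F (4 @ 187); take G (9 @ 299); take E (11 @ 211); take C (20 @ 213); take A (31 @ 227); take 9/22 of D → 59.73. Capacity used 90/90.
Total value = 1493.73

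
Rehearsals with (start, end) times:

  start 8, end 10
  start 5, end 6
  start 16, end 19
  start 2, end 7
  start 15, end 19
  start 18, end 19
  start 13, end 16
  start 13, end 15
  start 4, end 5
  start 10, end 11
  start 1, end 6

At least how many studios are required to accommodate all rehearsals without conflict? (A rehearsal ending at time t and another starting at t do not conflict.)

3

The answer is the maximum number of intervals overlapping at any instant.
Events (time:±→running): 1:+→1 2:+→2 4:+→3 … peak 3.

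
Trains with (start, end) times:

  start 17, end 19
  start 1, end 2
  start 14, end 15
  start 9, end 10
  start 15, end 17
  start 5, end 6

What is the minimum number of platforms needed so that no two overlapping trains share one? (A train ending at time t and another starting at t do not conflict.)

Count concurrent intervals with a sweep; the peak is the room count.
starts: [1, 5, 9, 14, 15, 17]
ends:   [2, 6, 10, 15, 17, 19]
s1→1  — peak 1.

1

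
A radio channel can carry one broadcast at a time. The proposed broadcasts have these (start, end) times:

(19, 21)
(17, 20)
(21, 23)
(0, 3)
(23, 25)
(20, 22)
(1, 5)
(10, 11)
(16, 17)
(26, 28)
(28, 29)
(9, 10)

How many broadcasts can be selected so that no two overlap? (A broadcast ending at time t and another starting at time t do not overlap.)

Order by finish time; keep every interval that doesn't clash with the previous kept one.
Sorted by end: (0,3)  (1,5)  (9,10)  (10,11)  (16,17)  (17,20)  (19,21)  (20,22)  (21,23)  (23,25)  (26,28)  (28,29)
take (0,3); take (9,10); take (10,11); take (16,17); take (17,20); skip (19,21); take (20,22); take (23,25); take (26,28); take (28,29).
Selected 9 broadcasts.

9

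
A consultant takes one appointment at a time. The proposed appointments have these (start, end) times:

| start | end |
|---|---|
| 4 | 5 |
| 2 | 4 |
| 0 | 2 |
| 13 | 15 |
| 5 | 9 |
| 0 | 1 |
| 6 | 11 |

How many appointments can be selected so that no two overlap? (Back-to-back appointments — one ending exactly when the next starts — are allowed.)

By end time: (0,1), (0,2), (2,4), (4,5), (5,9), (6,11), (13,15).
Pick (0,1); next start ≥ 1 → (2,4); next start ≥ 4 → (4,5); next start ≥ 5 → (5,9); next start ≥ 9 → (13,15).
Selected 5 appointments.

5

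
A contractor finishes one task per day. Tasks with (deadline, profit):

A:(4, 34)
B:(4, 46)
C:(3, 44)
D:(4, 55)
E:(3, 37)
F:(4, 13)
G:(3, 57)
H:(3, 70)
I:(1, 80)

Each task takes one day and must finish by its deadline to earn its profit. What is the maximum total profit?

Take jobs in profit order; each goes to the latest open slot no later than its deadline.
Profit order: I=80 H=70 G=57 D=55 B=46 C=44 E=37 A=34 F=13
Assign: I→slot 1, H→slot 3, G→slot 2, D→slot 4, B skipped, C skipped, E skipped, A skipped, F skipped.
Slots: [1:I] [2:G] [3:H] [4:D]
Profit = 80 + 57 + 70 + 55 = 262

262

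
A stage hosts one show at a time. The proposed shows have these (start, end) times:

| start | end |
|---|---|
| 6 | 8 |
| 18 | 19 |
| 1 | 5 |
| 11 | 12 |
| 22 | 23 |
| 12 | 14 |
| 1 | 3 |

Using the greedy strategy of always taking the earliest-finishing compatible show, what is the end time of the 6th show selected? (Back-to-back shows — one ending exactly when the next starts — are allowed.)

By end time: (1,3), (1,5), (6,8), (11,12), (12,14), (18,19), (22,23).
Pick (1,3); next start ≥ 3 → (6,8); next start ≥ 8 → (11,12); next start ≥ 12 → (12,14); next start ≥ 14 → (18,19); next start ≥ 19 → (22,23).
Selected: (1,3) (6,8) (11,12) (12,14) (18,19) (22,23)

23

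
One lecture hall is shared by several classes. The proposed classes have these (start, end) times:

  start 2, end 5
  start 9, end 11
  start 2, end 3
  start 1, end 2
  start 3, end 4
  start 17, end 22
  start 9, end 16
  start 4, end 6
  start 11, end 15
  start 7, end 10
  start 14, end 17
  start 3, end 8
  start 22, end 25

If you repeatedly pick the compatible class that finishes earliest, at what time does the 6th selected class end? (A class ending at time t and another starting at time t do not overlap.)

15

Order by finish time; keep every interval that doesn't clash with the previous kept one.
Sorted by end: (1,2)  (2,3)  (3,4)  (2,5)  (4,6)  (3,8)  (7,10)  (9,11)  (11,15)  (9,16)  (14,17)  (17,22)  (22,25)
take (1,2); take (2,3); take (3,4); skip (2,5); take (4,6); take (7,10); take (11,15); skip (9,16); skip (14,17); take (17,22); take (22,25).
Selected: (1,2) (2,3) (3,4) (4,6) (7,10) (11,15) (17,22) (22,25)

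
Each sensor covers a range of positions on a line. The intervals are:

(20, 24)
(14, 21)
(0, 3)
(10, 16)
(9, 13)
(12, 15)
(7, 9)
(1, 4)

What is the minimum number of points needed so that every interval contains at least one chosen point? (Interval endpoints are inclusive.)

4

By right end: [0,3]  [1,4]  [7,9]  [9,13]  [12,15]  [10,16]  [14,21]  [20,24]
[0,3] uncovered → point at 3; [7,9] uncovered → point at 9; [12,15] uncovered → point at 15; [20,24] uncovered → point at 24.
Points: 3, 9, 15, 24 (4 total).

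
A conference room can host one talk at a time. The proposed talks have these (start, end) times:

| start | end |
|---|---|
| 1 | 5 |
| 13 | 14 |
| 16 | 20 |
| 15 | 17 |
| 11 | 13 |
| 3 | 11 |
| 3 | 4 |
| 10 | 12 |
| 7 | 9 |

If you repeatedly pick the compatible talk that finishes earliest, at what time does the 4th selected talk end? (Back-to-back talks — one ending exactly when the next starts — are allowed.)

14

Sorted by end: (3,4)  (1,5)  (7,9)  (3,11)  (10,12)  (11,13)  (13,14)  (15,17)  (16,20)
take (3,4); take (7,9); take (10,12); take (13,14); take (15,17).
Selected: (3,4) (7,9) (10,12) (13,14) (15,17)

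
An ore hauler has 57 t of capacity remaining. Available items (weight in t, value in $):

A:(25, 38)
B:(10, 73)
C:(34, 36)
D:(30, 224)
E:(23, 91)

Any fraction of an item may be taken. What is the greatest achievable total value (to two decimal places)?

Sort by value per unit weight and fill in that order.
Ratios (sorted): D 7.47, B 7.30, E 3.96, A 1.52, C 1.06
take D (30 @ 224); take B (10 @ 73); take 17/23 of E → 67.26. Capacity used 57/57.
Total value = 364.26

364.26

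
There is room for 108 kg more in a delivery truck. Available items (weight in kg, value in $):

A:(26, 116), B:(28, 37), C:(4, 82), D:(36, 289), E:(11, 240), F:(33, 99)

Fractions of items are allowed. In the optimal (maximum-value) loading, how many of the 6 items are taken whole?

4

Ratios (sorted): E 21.82, C 20.50, D 8.03, A 4.46, F 3.00, B 1.32
take E (11 @ 240); take C (4 @ 82); take D (36 @ 289); take A (26 @ 116); take 31/33 of F → 93.00. Capacity used 108/108.
4 item(s) taken whole; one partial (take 31/33 of F).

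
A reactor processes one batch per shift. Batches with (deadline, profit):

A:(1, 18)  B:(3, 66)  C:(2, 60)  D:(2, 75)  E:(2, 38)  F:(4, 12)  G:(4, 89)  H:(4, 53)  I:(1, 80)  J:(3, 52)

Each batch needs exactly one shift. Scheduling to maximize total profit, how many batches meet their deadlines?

Profit order: G=89 I=80 D=75 B=66 C=60 H=53 J=52 E=38 A=18 F=12
Assign: G→slot 4, I→slot 1, D→slot 2, B→slot 3, C skipped, H skipped, J skipped, E skipped, A skipped, F skipped.
Slots: [1:I] [2:D] [3:B] [4:G]
4 of 10 scheduled.

4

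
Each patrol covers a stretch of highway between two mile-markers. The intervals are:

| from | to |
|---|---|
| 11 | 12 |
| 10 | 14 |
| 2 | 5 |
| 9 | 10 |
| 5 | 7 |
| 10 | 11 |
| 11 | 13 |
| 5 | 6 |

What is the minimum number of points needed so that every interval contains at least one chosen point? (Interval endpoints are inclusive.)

3

Sorted: [2,5] [5,6] [5,7] [9,10] [10,11] [11,12] [11,13] [10,14]
{[2,5],[5,6],[5,7]} hit by 5; {[9,10],[10,11]} hit by 10; {[11,12],[11,13],[10,14]} hit by 12.
Points: 5, 10, 12 (3 total).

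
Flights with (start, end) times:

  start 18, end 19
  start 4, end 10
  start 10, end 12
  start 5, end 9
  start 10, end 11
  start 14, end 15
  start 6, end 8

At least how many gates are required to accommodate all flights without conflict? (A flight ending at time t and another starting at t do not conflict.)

3

The answer is the maximum number of intervals overlapping at any instant.
starts: [4, 5, 6, 10, 10, 14, 18]
ends:   [8, 9, 10, 11, 12, 15, 19]
s4→1 s5→2 s6→3  — peak 3.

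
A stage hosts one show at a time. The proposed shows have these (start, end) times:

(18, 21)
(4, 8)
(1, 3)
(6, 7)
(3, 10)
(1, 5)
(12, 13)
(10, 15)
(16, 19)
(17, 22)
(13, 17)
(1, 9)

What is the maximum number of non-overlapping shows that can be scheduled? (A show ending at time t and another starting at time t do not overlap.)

5

Sorted by end: (1,3)  (1,5)  (6,7)  (4,8)  (1,9)  (3,10)  (12,13)  (10,15)  (13,17)  (16,19)  (18,21)  (17,22)
take (1,3); take (6,7); skip (1,9); take (12,13); take (13,17); skip (16,19); take (18,21); skip (17,22).
Selected 5 shows.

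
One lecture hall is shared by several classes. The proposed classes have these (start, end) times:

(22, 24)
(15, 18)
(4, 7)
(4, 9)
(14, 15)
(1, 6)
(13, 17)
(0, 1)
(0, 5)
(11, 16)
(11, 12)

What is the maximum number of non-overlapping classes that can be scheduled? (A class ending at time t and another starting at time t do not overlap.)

6

Greedy by earliest finish: after sorting by end time, pick each interval compatible with the last pick.
Sorted by end: (0,1)  (0,5)  (1,6)  (4,7)  (4,9)  (11,12)  (14,15)  (11,16)  (13,17)  (15,18)  (22,24)
take (0,1); take (1,6); skip (4,7); skip (4,9); take (11,12); take (14,15); take (15,18); take (22,24).
Selected 6 classes.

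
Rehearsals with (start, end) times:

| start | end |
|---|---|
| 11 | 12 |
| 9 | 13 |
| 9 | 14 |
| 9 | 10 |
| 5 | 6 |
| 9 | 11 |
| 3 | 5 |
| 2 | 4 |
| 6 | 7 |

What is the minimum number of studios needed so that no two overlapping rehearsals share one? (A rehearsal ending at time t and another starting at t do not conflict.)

4

starts: [2, 3, 5, 6, 9, 9, 9, 9, 11]
ends:   [4, 5, 6, 7, 10, 11, 12, 13, 14]
s2→1 s3→2 e4→1 e5→0 s5→1 e6→0 s6→1 e7→0 s9→1 s9→2 s9→3 s9→4  — peak 4.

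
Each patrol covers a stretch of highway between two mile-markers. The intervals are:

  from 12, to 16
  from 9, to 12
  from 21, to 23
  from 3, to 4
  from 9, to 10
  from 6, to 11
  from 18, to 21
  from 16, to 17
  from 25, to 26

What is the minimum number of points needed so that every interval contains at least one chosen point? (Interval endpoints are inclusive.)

Sort by right endpoint; whenever an interval is uncovered, place a point at its right end.
Sorted: [3,4] [9,10] [6,11] [9,12] [12,16] [16,17] [18,21] [21,23] [25,26]
{[3,4]} hit by 4; {[9,10],[6,11],[9,12]} hit by 10; {[12,16],[16,17]} hit by 16; {[18,21],[21,23]} hit by 21; {[25,26]} hit by 26.
Points: 4, 10, 16, 21, 26 (5 total).

5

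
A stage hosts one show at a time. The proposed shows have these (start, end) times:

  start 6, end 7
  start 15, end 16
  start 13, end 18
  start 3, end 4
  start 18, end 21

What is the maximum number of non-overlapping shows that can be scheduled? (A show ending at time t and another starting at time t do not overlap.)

By end time: (3,4), (6,7), (15,16), (13,18), (18,21).
Pick (3,4); next start ≥ 4 → (6,7); next start ≥ 7 → (15,16); next start ≥ 16 → (18,21).
Selected 4 shows.

4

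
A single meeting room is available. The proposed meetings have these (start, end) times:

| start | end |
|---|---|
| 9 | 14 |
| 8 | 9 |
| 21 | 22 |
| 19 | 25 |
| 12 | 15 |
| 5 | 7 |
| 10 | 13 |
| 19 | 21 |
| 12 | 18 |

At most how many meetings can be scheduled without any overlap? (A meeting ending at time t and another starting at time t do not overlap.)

5

Order by finish time; keep every interval that doesn't clash with the previous kept one.
By end time: (5,7), (8,9), (10,13), (9,14), (12,15), (12,18), (19,21), (21,22), (19,25).
Pick (5,7); next start ≥ 7 → (8,9); next start ≥ 9 → (10,13); next start ≥ 13 → (19,21); next start ≥ 21 → (21,22).
Selected 5 meetings.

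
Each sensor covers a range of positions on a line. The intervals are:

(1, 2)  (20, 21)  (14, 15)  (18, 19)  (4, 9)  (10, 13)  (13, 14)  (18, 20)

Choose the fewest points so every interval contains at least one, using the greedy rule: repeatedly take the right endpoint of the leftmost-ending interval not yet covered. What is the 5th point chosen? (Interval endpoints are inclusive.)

Sort by right endpoint; whenever an interval is uncovered, place a point at its right end.
Sorted: [1,2] [4,9] [10,13] [13,14] [14,15] [18,19] [18,20] [20,21]
{[1,2]} hit by 2; {[4,9]} hit by 9; {[10,13],[13,14]} hit by 13; {[14,15]} hit by 15; {[18,19],[18,20]} hit by 19; {[20,21]} hit by 21.
Points: 2, 9, 13, 15, 19, 21 (6 total).

19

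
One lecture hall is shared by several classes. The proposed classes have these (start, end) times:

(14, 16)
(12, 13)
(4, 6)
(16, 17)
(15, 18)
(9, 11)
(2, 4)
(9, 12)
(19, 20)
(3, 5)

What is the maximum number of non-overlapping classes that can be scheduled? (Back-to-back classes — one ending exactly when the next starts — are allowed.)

7

By end time: (2,4), (3,5), (4,6), (9,11), (9,12), (12,13), (14,16), (16,17), (15,18), (19,20).
Pick (2,4); next start ≥ 4 → (4,6); next start ≥ 6 → (9,11); next start ≥ 11 → (12,13); next start ≥ 13 → (14,16); next start ≥ 16 → (16,17); next start ≥ 17 → (19,20).
Selected 7 classes.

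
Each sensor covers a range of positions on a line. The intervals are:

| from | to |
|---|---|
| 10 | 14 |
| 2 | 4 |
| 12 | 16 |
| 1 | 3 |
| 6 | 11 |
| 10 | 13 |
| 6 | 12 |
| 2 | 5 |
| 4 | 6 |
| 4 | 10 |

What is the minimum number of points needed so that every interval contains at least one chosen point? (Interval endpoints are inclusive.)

By right end: [1,3]  [2,4]  [2,5]  [4,6]  [4,10]  [6,11]  [6,12]  [10,13]  [10,14]  [12,16]
[1,3] uncovered → point at 3; [4,6] uncovered → point at 6; [10,13] uncovered → point at 13.
Points: 3, 6, 13 (3 total).

3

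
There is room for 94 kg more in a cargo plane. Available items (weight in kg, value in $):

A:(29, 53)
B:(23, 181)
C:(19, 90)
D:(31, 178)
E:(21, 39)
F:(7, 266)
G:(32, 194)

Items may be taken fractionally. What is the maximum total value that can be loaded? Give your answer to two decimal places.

823.74

Sort by value per unit weight and fill in that order.
Order: F (266/7=38.00) > B (181/23=7.87) > G (194/32=6.06) > D (178/31=5.74) > C (90/19=4.74) > E (39/21=1.86) > A (53/29=1.83)
Fill: take F (7 @ 266) → take B (23 @ 181) → take G (32 @ 194) → take D (31 @ 178) → take 1/19 of C → 4.74; 94/94 used.
Total value = 823.74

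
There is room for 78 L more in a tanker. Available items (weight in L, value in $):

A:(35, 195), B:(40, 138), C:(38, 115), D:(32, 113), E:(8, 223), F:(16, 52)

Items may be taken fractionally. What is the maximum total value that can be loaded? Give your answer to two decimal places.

Sort by value per unit weight and fill in that order.
Ratios (sorted): E 27.88, A 5.57, D 3.53, B 3.45, F 3.25, C 3.03
take E (8 @ 223); take A (35 @ 195); take D (32 @ 113); take 3/40 of B → 10.35. Capacity used 78/78.
Total value = 541.35

541.35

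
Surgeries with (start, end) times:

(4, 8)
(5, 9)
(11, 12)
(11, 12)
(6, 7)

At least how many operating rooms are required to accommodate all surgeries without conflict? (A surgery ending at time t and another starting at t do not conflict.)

Events (time:±→running): 4:+→1 5:+→2 6:+→3 … peak 3.

3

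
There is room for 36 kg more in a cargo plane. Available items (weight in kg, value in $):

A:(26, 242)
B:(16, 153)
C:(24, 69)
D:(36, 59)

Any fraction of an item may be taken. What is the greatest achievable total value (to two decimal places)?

Sort by value per unit weight and fill in that order.
Order: B (153/16=9.56) > A (242/26=9.31) > C (69/24=2.88) > D (59/36=1.64)
Fill: take B (16 @ 153) → take 20/26 of A → 186.15; 36/36 used.
Total value = 339.15

339.15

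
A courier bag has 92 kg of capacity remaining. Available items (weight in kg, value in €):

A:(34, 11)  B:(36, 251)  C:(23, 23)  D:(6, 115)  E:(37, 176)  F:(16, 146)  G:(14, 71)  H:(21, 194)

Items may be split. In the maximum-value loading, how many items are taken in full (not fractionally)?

4

Greedy by value/weight ratio, highest first.
Ratios (sorted): D 19.17, H 9.24, F 9.12, B 6.97, G 5.07, E 4.76, C 1.00, A 0.32
take D (6 @ 115); take H (21 @ 194); take F (16 @ 146); take B (36 @ 251); take 13/14 of G → 65.93. Capacity used 92/92.
4 item(s) taken whole; one partial (take 13/14 of G).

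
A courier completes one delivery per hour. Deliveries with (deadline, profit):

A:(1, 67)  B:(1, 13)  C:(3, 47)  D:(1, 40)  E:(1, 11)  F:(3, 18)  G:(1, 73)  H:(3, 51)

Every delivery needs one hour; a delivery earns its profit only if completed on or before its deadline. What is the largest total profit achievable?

Take jobs in profit order; each goes to the latest open slot no later than its deadline.
Profit order: G=73 A=67 H=51 C=47 D=40 F=18 B=13 E=11
Assign: G→slot 1, A skipped, H→slot 3, C→slot 2, D skipped, F skipped, B skipped, E skipped.
Slots: [1:G] [2:C] [3:H]
Profit = 73 + 47 + 51 = 171

171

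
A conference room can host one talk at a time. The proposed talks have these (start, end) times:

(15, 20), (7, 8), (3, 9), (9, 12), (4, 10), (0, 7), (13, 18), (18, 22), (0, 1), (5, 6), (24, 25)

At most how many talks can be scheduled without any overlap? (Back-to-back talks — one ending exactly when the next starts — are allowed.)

Greedy by earliest finish: after sorting by end time, pick each interval compatible with the last pick.
Sorted by end: (0,1)  (5,6)  (0,7)  (7,8)  (3,9)  (4,10)  (9,12)  (13,18)  (15,20)  (18,22)  (24,25)
take (0,1); take (5,6); take (7,8); skip (3,9); take (9,12); take (13,18); take (18,22); take (24,25).
Selected 7 talks.

7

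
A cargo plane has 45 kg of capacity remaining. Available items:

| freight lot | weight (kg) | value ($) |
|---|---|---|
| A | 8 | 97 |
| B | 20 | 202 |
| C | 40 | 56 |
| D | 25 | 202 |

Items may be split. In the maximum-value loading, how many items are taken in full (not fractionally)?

Ratios (sorted): A 12.12, B 10.10, D 8.08, C 1.40
take A (8 @ 97); take B (20 @ 202); take 17/25 of D → 137.36. Capacity used 45/45.
2 item(s) taken whole; one partial (take 17/25 of D).

2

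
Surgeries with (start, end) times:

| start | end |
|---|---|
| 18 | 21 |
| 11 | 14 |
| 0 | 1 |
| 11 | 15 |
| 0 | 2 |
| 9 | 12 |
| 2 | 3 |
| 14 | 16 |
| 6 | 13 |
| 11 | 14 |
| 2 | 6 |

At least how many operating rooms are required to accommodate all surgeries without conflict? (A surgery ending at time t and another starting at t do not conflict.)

5

starts: [0, 0, 2, 2, 6, 9, 11, 11, 11, 14, 18]
ends:   [1, 2, 3, 6, 12, 13, 14, 14, 15, 16, 21]
s0→1 s0→2 e1→1 e2→0 s2→1 s2→2 e3→1 e6→0 s6→1 s9→2 s11→3 s11→4 s11→5  — peak 5.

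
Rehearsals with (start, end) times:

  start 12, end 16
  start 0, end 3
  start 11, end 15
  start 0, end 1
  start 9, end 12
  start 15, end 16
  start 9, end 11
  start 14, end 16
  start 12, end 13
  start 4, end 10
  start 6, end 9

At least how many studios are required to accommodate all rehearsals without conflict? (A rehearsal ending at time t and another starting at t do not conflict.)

The answer is the maximum number of intervals overlapping at any instant.
Events (time:±→running): 0:+→1 0:+→2 1:-→1 3:-→0 4:+→1 6:+→2 9:-→1 9:+→2 9:+→3 … peak 3.

3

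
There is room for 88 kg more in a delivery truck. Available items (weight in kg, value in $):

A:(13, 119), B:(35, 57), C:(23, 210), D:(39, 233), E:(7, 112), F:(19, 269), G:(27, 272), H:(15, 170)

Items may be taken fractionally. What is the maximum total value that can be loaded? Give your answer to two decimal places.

Greedy by value/weight ratio, highest first.
Ratios (sorted): E 16.00, F 14.16, H 11.33, G 10.07, A 9.15, C 9.13, D 5.97, B 1.63
take E (7 @ 112); take F (19 @ 269); take H (15 @ 170); take G (27 @ 272); take A (13 @ 119); take 7/23 of C → 63.91. Capacity used 88/88.
Total value = 1005.91

1005.91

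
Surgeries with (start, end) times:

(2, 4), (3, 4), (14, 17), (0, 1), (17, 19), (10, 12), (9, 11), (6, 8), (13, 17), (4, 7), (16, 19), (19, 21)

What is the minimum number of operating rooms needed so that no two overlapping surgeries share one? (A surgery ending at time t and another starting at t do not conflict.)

3

Count concurrent intervals with a sweep; the peak is the room count.
Events (time:±→running): 0:+→1 1:-→0 2:+→1 3:+→2 4:-→1 4:-→0 4:+→1 6:+→2 7:-→1 8:-→0 9:+→1 10:+→2 11:-→1 12:-→0 13:+→1 14:+→2 16:+→3 … peak 3.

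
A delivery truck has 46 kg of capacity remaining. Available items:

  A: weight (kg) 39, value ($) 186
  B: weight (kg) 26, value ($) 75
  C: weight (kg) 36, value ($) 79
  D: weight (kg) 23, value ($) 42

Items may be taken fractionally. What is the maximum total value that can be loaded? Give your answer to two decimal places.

Greedy by value/weight ratio, highest first.
Ratios (sorted): A 4.77, B 2.88, C 2.19, D 1.83
take A (39 @ 186); take 7/26 of B → 20.19. Capacity used 46/46.
Total value = 206.19

206.19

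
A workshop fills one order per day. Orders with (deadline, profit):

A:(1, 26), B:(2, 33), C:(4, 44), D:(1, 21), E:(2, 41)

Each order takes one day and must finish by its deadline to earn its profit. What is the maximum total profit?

118

By profit: C(d4,44), E(d2,41), B(d2,33), A(d1,26), D(d1,21)
C→slot 4; E→slot 2; B→slot 1; A skipped; D skipped.
Profit = 33 + 41 + 44 = 118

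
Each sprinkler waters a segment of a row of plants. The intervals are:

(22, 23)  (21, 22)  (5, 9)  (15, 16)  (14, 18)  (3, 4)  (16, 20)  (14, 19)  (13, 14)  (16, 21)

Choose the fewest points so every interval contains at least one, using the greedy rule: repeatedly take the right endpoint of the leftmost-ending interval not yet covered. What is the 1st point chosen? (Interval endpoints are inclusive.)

Process intervals by earliest right end; each time one isn't hit yet, stab at its right endpoint.
Sorted: [3,4] [5,9] [13,14] [15,16] [14,18] [14,19] [16,20] [16,21] [21,22] [22,23]
{[3,4]} hit by 4; {[5,9]} hit by 9; {[13,14]} hit by 14; {[15,16],[14,18],[14,19],[16,20],[16,21]} hit by 16; {[21,22],[22,23]} hit by 22.
Points: 4, 9, 14, 16, 22 (5 total).

4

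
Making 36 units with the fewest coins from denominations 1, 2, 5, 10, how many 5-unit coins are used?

Use the largest denomination that fits, subtract, and repeat.
36 − 3×10→6 − 1×5→1 − 1×1→0
Count of 5: 1

1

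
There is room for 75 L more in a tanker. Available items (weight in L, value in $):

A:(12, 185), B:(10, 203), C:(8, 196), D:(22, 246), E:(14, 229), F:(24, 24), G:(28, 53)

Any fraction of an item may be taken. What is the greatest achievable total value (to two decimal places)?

1076.04

Sort by value per unit weight and fill in that order.
Ratios (sorted): C 24.50, B 20.30, E 16.36, A 15.42, D 11.18, G 1.89, F 1.00
take C (8 @ 196); take B (10 @ 203); take E (14 @ 229); take A (12 @ 185); take D (22 @ 246); take 9/28 of G → 17.04. Capacity used 75/75.
Total value = 1076.04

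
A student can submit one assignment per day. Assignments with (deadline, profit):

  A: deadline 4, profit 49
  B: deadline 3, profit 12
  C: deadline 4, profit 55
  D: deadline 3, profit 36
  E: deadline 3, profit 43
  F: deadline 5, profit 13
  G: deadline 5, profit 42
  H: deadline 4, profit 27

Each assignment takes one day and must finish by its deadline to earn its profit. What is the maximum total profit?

225

Profit order: C=55 A=49 E=43 G=42 D=36 H=27 F=13 B=12
Assign: C→slot 4, A→slot 3, E→slot 2, G→slot 5, D→slot 1, H skipped, F skipped, B skipped.
Slots: [1:D] [2:E] [3:A] [4:C] [5:G]
Profit = 36 + 43 + 49 + 55 + 42 = 225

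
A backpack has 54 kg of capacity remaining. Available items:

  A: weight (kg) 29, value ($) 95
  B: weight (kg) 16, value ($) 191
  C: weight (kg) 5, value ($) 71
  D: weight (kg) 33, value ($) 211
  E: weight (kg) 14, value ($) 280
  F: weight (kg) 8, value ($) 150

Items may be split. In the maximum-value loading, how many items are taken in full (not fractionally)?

4

Greedy by value/weight ratio, highest first.
Order: E (280/14=20.00) > F (150/8=18.75) > C (71/5=14.20) > B (191/16=11.94) > D (211/33=6.39) > A (95/29=3.28)
Fill: take E (14 @ 280) → take F (8 @ 150) → take C (5 @ 71) → take B (16 @ 191) → take 11/33 of D → 70.33; 54/54 used.
4 item(s) taken whole; one partial (take 11/33 of D).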